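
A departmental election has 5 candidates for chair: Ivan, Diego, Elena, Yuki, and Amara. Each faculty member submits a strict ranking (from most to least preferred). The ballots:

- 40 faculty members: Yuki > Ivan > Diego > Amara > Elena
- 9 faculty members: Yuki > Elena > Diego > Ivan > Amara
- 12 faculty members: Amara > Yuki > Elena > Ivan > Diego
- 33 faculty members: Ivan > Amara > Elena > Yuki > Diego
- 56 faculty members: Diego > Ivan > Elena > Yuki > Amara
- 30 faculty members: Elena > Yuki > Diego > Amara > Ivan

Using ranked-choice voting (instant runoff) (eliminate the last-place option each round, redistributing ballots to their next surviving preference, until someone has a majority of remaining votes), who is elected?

Yuki

Round 1: Ivan 33, Diego 56, Elena 30, Yuki 49, Amara 12. Eliminate Amara.
Round 2: Ivan 33, Diego 56, Elena 30, Yuki 61. Eliminate Elena.
Round 3: Ivan 33, Diego 56, Yuki 91. Yuki has a majority.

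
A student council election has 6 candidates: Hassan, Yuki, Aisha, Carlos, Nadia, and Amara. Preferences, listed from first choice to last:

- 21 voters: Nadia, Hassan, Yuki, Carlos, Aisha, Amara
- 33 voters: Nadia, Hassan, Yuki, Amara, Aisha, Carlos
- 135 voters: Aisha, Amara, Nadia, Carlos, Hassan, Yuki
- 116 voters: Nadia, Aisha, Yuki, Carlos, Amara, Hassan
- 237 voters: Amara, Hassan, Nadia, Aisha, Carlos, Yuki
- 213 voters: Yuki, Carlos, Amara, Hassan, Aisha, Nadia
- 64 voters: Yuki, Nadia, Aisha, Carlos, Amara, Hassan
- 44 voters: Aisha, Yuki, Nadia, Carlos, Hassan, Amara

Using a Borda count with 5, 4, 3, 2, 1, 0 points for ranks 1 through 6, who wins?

Hassan: 21·4 + 33·4 + 135·1 + 116·0 + 237·4 + 213·2 + 64·0 + 44·1 = 1769
Yuki: 21·3 + 33·3 + 135·0 + 116·3 + 237·0 + 213·5 + 64·5 + 44·4 = 2071
Aisha: 21·1 + 33·1 + 135·5 + 116·4 + 237·2 + 213·1 + 64·3 + 44·5 = 2292
Carlos: 21·2 + 33·0 + 135·2 + 116·2 + 237·1 + 213·4 + 64·2 + 44·2 = 1849
Nadia: 21·5 + 33·5 + 135·3 + 116·5 + 237·3 + 213·0 + 64·4 + 44·3 = 2354
Amara: 21·0 + 33·2 + 135·4 + 116·1 + 237·5 + 213·3 + 64·1 + 44·0 = 2610
Amara has the highest Borda score (2610).

Amara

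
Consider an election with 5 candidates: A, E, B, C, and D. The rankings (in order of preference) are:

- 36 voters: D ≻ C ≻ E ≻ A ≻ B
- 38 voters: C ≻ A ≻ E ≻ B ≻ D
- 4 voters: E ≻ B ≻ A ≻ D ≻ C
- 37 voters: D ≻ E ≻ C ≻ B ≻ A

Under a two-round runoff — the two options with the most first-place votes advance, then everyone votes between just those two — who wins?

Round 1 first-place votes: A 0, E 4, B 0, C 38, D 73.
D and C advance.
Runoff: D is preferred to C by 77 voters; C by 38.
D wins the runoff.

D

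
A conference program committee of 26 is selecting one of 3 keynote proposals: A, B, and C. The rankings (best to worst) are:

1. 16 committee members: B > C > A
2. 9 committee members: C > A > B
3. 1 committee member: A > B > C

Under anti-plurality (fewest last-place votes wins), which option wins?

Last-place votes: A 16, B 9, C 1.
C is ranked last by the fewest voters, so C wins.

C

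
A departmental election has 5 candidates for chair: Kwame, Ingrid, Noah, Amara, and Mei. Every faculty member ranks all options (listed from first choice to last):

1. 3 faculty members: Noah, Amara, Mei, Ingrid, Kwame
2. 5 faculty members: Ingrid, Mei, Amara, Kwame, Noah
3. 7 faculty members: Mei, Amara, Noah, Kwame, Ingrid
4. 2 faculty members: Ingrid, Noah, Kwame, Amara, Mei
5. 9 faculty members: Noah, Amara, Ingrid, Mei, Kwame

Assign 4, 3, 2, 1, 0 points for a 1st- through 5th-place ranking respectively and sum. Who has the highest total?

Kwame: 3·0 + 5·1 + 7·1 + 2·2 + 9·0 = 16
Ingrid: 3·1 + 5·4 + 7·0 + 2·4 + 9·2 = 49
Noah: 3·4 + 5·0 + 7·2 + 2·3 + 9·4 = 68
Amara: 3·3 + 5·2 + 7·3 + 2·1 + 9·3 = 69
Mei: 3·2 + 5·3 + 7·4 + 2·0 + 9·1 = 58
Amara has the highest Borda score (69).

Amara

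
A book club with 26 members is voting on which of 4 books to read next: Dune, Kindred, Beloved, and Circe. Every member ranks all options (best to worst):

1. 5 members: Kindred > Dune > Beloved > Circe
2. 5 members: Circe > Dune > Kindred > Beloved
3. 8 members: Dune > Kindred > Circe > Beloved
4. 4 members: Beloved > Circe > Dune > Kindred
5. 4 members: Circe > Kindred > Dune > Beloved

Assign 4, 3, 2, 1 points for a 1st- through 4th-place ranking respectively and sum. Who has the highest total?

Dune: 5·3 + 5·3 + 8·4 + 4·2 + 4·2 = 78
Kindred: 5·4 + 5·2 + 8·3 + 4·1 + 4·3 = 70
Beloved: 5·2 + 5·1 + 8·1 + 4·4 + 4·1 = 43
Circe: 5·1 + 5·4 + 8·2 + 4·3 + 4·4 = 69
Dune has the highest Borda score (78).

Dune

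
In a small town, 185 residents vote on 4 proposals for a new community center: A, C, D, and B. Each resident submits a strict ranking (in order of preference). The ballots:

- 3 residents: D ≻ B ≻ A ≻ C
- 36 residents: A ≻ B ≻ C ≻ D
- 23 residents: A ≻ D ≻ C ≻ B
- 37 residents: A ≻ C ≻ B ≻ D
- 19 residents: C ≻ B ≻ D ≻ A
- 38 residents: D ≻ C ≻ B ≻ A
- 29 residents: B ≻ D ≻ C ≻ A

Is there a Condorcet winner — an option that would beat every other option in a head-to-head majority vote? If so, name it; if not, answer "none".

A

A vs C: 99–86 for A.
A vs D: 96–89 for A.
A vs B: 96–89 for A.
A beats every other option head-to-head.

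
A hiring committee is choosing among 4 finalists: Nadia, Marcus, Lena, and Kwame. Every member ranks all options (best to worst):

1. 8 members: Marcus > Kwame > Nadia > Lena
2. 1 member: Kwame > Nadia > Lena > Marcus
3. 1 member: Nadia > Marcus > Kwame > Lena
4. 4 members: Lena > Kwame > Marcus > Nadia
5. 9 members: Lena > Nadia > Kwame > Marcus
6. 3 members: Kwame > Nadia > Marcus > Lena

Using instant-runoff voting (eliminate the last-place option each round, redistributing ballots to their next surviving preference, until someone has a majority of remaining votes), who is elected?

Round 1: Nadia 1, Marcus 8, Lena 13, Kwame 4. Eliminate Nadia.
Round 2: Marcus 9, Lena 13, Kwame 4. Eliminate Kwame.
Round 3: Marcus 12, Lena 14. Lena has a majority.

Lena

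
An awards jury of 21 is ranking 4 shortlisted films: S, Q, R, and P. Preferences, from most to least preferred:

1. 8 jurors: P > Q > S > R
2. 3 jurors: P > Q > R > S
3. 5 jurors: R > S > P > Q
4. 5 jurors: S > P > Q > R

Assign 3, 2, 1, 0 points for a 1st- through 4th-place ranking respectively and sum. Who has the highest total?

S: 8·1 + 3·0 + 5·2 + 5·3 = 33
Q: 8·2 + 3·2 + 5·0 + 5·1 = 27
R: 8·0 + 3·1 + 5·3 + 5·0 = 18
P: 8·3 + 3·3 + 5·1 + 5·2 = 48
P has the highest Borda score (48).

P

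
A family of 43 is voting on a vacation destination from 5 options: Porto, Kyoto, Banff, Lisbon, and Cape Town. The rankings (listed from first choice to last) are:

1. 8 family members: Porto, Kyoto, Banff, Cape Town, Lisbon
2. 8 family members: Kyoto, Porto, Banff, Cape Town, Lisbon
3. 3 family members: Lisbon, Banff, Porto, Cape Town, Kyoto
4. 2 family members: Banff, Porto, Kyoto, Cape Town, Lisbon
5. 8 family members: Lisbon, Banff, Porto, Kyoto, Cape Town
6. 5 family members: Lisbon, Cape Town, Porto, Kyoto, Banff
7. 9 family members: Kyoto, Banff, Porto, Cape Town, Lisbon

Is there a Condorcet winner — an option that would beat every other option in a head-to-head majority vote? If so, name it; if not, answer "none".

Checking pairwise contests:
Banff beats Porto 22–21.
Porto beats Kyoto 26–17.
Kyoto beats Banff 30–13.
Porto beats Lisbon 27–16.
Porto beats Cape Town 38–5.
Every option loses at least one head-to-head, so there is no Condorcet winner.

none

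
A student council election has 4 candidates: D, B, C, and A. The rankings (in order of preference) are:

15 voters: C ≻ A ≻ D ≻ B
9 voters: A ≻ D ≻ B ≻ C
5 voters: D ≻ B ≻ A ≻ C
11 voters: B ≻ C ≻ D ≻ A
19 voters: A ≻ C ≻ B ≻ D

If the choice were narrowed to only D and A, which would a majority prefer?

A

Voters preferring D to A: 16; preferring A to D: 43.
A wins the head-to-head.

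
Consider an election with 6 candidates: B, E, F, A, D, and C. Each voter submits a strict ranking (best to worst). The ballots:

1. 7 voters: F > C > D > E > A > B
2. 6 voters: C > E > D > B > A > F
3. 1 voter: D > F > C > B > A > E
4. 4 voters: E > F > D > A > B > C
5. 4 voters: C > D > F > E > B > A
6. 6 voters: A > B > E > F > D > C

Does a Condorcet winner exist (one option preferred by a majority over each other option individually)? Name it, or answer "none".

none

Checking pairwise contests:
E beats B 21–7.
C beats E 18–10.
E beats F 16–12.
E beats A 21–7.
E beats D 16–12.
F beats C 18–10.
Every option loses at least one head-to-head, so there is no Condorcet winner.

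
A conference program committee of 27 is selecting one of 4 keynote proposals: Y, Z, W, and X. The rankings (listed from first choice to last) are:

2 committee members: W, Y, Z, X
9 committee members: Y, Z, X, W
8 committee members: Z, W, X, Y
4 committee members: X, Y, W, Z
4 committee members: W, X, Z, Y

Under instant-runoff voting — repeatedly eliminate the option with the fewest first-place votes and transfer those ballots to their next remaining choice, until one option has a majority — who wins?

Round 1: Y 9, Z 8, W 6, X 4. Eliminate X.
Round 2: Y 13, Z 8, W 6. Eliminate W.
Round 3: Y 15, Z 12. Y has a majority.

Y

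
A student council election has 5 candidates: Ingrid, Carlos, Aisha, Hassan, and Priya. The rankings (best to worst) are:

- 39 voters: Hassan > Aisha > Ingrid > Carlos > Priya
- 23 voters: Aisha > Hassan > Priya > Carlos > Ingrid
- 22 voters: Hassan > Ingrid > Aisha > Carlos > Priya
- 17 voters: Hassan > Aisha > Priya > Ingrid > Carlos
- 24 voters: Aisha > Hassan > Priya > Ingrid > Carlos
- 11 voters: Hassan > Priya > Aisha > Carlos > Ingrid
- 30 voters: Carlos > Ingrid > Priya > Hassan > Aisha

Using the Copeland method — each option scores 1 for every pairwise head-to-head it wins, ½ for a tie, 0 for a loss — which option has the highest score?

Ingrid: beats Carlos and Priya; loses to Aisha and Hassan → score 2.
Carlos: beats Priya; loses to Ingrid, Aisha, and Hassan → score 1.
Aisha: beats Ingrid, Carlos, and Priya; loses to Hassan → score 3.
Hassan: beats Ingrid, Carlos, Aisha, and Priya → score 4.
Priya: loses to Ingrid, Carlos, Aisha, and Hassan → score 0.
Hassan has the best pairwise record.

Hassan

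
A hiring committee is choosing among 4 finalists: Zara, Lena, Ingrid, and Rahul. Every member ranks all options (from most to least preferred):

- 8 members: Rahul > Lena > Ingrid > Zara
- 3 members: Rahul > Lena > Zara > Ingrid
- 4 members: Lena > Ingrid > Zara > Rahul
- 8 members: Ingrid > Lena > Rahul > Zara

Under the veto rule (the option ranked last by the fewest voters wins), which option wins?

Last-place votes: Zara 16, Lena 0, Ingrid 3, Rahul 4.
Lena is ranked last by the fewest voters, so Lena wins.

Lena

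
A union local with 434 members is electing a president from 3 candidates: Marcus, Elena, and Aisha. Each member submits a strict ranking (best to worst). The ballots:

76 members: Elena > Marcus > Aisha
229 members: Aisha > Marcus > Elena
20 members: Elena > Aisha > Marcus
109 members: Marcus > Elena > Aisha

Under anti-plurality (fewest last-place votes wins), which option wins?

Last-place votes: Marcus 20, Elena 229, Aisha 185.
Marcus is ranked last by the fewest voters, so Marcus wins.

Marcus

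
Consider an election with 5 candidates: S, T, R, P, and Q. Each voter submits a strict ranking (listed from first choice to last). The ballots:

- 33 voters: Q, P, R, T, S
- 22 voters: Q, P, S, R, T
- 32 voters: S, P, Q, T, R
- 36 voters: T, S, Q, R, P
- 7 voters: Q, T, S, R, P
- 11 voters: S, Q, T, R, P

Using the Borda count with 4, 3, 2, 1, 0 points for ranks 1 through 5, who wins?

S: 33·0 + 22·2 + 32·4 + 36·3 + 7·2 + 11·4 = 338
T: 33·1 + 22·0 + 32·1 + 36·4 + 7·3 + 11·2 = 252
R: 33·2 + 22·1 + 32·0 + 36·1 + 7·1 + 11·1 = 142
P: 33·3 + 22·3 + 32·3 + 36·0 + 7·0 + 11·0 = 261
Q: 33·4 + 22·4 + 32·2 + 36·2 + 7·4 + 11·3 = 417
Q has the highest Borda score (417).

Q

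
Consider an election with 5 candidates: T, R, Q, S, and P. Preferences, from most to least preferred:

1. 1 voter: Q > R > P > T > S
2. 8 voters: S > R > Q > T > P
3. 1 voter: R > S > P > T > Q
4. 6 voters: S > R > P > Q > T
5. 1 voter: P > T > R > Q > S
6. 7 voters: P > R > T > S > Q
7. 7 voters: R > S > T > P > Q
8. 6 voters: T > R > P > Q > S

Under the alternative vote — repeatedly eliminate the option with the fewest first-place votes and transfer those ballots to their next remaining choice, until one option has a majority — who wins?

Round 1: T 6, R 8, Q 1, S 14, P 8. Eliminate Q.
Round 2: T 6, R 9, S 14, P 8. Eliminate T.
Round 3: R 15, S 14, P 8. Eliminate P.
Round 4: R 23, S 14. R has a majority.

R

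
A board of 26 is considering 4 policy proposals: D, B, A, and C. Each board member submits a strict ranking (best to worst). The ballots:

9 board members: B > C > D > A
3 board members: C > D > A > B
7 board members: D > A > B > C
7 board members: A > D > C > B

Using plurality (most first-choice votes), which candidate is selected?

B

First-place votes: D 7, B 9, A 7, C 3.
B has the most first-place votes.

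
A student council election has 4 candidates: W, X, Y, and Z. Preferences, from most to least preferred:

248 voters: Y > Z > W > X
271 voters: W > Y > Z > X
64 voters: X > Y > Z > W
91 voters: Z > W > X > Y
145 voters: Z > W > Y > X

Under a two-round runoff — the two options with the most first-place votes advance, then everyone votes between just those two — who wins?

Round 1 first-place votes: W 271, X 64, Y 248, Z 236.
W and Y advance.
Runoff: W is preferred to Y by 507 voters; Y by 312.
W wins the runoff.

W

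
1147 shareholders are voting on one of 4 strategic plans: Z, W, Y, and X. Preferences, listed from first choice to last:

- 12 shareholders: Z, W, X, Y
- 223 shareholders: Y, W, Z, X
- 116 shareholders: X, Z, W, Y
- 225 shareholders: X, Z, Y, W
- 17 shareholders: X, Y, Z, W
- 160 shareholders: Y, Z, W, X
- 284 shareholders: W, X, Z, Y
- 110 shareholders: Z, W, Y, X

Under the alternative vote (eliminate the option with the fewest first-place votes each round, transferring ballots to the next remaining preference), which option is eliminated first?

Z

Round 1: Z 122, W 284, Y 383, X 358. Eliminate Z.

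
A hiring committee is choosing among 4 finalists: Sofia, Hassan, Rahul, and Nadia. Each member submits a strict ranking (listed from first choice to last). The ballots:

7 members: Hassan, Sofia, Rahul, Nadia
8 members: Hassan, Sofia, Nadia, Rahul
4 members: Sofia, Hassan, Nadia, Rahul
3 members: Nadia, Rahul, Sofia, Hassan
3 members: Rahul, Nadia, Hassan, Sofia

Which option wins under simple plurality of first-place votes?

Hassan

First-place votes: Sofia 4, Hassan 15, Rahul 3, Nadia 3.
Hassan has the most first-place votes.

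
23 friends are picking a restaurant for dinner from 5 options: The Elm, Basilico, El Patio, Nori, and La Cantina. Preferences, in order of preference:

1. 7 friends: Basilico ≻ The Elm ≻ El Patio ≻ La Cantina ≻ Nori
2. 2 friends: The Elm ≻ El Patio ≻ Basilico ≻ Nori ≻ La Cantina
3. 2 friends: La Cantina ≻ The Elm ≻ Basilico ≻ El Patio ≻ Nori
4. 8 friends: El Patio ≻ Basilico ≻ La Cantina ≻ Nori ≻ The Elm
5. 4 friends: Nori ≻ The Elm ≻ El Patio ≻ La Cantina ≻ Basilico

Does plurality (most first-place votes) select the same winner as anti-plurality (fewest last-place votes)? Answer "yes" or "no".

yes

Plurality — first-place votes: The Elm 2, Basilico 7, El Patio 8, Nori 4, La Cantina 2. Winner: El Patio.
Anti-plurality — last-place votes: The Elm 8, Basilico 4, El Patio 0, Nori 9, La Cantina 2. Winner: El Patio.
The two methods agree.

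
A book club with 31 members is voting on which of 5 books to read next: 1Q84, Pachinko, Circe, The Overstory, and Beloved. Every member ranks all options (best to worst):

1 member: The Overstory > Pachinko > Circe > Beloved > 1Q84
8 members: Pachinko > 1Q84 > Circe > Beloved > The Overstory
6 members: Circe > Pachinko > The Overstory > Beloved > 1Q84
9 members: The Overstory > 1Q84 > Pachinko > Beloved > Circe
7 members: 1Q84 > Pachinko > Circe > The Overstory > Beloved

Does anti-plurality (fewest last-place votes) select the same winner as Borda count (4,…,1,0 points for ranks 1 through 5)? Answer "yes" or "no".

yes

Anti-plurality — last-place votes: 1Q84 7, Pachinko 0, Circe 9, The Overstory 8, Beloved 7. Winner: Pachinko.
Borda — scores: 1Q84 79, Pachinko 92, Circe 56, The Overstory 59, Beloved 24. Winner: Pachinko.
The two methods agree.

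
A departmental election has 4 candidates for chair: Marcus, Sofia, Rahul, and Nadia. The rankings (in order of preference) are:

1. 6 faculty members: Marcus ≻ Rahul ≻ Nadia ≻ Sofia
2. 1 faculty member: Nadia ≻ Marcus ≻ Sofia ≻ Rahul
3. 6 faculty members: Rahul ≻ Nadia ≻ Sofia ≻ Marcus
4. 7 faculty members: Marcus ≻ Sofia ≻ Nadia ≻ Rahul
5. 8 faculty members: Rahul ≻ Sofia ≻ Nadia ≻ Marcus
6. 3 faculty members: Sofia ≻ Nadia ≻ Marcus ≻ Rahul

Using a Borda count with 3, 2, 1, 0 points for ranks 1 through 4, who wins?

Rahul

Marcus: 6·3 + 1·2 + 6·0 + 7·3 + 8·0 + 3·1 = 44
Sofia: 6·0 + 1·1 + 6·1 + 7·2 + 8·2 + 3·3 = 46
Rahul: 6·2 + 1·0 + 6·3 + 7·0 + 8·3 + 3·0 = 54
Nadia: 6·1 + 1·3 + 6·2 + 7·1 + 8·1 + 3·2 = 42
Rahul has the highest Borda score (54).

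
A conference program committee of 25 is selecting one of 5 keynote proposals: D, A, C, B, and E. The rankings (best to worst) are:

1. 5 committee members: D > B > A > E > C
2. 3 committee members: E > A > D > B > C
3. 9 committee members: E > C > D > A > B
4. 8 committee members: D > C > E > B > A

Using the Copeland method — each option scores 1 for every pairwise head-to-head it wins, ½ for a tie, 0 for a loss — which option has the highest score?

D: beats A, C, B, and E → score 4.
A: loses to D, C, B, and E → score 0.
C: beats A and B; loses to D and E → score 2.
B: beats A; loses to D, C, and E → score 1.
E: beats A, C, and B; loses to D → score 3.
D has the best pairwise record.

D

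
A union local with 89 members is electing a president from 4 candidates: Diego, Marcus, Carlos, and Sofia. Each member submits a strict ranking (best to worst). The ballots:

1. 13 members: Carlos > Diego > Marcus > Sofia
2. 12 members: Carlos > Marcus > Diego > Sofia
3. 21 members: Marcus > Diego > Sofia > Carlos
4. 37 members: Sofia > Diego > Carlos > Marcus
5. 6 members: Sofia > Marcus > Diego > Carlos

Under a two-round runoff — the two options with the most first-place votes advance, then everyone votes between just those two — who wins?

Round 1 first-place votes: Diego 0, Marcus 21, Carlos 25, Sofia 43.
Sofia and Carlos advance.
Runoff: Sofia is preferred to Carlos by 64 voters; Carlos by 25.
Sofia wins the runoff.

Sofia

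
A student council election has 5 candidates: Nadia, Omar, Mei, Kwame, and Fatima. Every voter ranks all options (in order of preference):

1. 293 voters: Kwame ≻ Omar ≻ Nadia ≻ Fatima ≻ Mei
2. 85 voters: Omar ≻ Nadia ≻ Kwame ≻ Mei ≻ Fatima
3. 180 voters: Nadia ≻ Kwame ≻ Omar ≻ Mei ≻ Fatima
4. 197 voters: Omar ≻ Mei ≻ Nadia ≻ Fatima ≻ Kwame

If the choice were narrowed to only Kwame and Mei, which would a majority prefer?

Kwame

Voters preferring Kwame to Mei: 558; preferring Mei to Kwame: 197.
Kwame wins the head-to-head.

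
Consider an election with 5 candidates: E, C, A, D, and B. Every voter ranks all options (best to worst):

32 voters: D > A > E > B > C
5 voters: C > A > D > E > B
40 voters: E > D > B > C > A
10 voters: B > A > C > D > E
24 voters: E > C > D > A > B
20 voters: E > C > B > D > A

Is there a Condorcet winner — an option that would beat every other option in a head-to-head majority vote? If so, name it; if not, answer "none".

E

E vs C: 116–15 for E.
E vs A: 84–47 for E.
E vs D: 84–47 for E.
E vs B: 121–10 for E.
E beats every other option head-to-head.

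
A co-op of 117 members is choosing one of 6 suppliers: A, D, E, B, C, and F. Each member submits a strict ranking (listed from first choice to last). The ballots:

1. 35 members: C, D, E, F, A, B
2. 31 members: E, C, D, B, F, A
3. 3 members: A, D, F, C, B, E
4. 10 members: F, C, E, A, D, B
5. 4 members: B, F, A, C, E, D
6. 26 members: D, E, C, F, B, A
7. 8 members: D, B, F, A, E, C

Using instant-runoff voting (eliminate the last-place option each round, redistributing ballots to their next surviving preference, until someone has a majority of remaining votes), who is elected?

C

Round 1: A 3, D 34, E 31, B 4, C 35, F 10. Eliminate A.
Round 2: D 37, E 31, B 4, C 35, F 10. Eliminate B.
Round 3: D 37, E 31, C 35, F 14. Eliminate F.
Round 4: D 37, E 31, C 49. Eliminate E.
Round 5: D 37, C 80. C has a majority.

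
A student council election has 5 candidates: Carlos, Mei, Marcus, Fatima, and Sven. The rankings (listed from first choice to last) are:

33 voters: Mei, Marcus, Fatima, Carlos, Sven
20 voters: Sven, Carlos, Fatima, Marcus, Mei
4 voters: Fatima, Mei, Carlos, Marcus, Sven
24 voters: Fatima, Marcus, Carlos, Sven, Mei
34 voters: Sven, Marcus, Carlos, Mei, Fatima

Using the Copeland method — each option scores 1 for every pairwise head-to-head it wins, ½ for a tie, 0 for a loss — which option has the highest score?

Carlos: beats Mei and Sven; loses to Marcus and Fatima → score 2.
Mei: beats Fatima; loses to Carlos, Marcus, and Sven → score 1.
Marcus: beats Carlos, Mei, Fatima, and Sven → score 4.
Fatima: beats Carlos and Sven; loses to Mei and Marcus → score 2.
Sven: beats Mei; loses to Carlos, Marcus, and Fatima → score 1.
Marcus has the best pairwise record.

Marcus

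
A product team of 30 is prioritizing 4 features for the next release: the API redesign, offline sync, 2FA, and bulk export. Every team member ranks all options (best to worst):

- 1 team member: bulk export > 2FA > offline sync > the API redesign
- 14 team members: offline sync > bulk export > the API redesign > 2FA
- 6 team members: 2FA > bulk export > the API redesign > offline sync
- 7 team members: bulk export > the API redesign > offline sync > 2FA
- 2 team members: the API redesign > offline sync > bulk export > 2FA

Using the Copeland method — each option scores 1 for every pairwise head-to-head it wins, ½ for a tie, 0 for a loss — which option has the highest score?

offline sync

the API redesign: beats 2FA; ties offline sync; loses to bulk export → score 1.5.
offline sync: beats 2FA and bulk export; ties the API redesign → score 2.5.
2FA: loses to the API redesign, offline sync, and bulk export → score 0.
bulk export: beats the API redesign and 2FA; loses to offline sync → score 2.
offline sync has the best pairwise record.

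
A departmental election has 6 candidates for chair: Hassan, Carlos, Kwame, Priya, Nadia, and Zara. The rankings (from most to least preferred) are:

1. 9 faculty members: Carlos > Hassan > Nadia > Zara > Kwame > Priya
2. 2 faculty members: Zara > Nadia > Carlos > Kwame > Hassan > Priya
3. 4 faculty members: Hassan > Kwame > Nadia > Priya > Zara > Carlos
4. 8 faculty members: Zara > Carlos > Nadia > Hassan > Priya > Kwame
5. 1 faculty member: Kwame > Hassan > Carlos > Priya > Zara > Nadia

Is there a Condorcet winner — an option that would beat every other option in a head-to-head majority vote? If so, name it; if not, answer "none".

none

Checking pairwise contests:
Carlos beats Hassan 19–5.
Zara beats Carlos 14–10.
Hassan beats Kwame 21–3.
Hassan beats Priya 24–0.
Hassan beats Nadia 14–10.
Hassan beats Zara 14–10.
Every option loses at least one head-to-head, so there is no Condorcet winner.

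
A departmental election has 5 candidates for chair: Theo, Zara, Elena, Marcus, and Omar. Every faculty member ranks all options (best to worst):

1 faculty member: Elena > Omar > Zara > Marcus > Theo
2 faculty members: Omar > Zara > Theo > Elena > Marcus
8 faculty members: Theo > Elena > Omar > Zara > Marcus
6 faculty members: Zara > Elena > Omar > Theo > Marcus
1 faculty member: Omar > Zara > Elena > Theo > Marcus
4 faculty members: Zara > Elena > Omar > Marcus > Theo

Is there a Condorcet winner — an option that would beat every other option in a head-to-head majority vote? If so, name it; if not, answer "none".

Checking pairwise contests:
Zara beats Theo 14–8.
Omar beats Zara 12–10.
Zara beats Elena 13–9.
Theo beats Marcus 17–5.
Elena beats Omar 19–3.
Every option loses at least one head-to-head, so there is no Condorcet winner.

none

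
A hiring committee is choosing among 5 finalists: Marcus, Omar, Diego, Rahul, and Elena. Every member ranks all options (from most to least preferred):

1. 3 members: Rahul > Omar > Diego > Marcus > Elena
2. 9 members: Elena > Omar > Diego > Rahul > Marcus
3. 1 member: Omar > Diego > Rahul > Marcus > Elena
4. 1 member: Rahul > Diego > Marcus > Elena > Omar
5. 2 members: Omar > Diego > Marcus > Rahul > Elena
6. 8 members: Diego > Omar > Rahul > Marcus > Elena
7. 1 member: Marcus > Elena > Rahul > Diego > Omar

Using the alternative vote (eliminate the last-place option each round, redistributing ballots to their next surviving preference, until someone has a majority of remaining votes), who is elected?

Round 1: Marcus 1, Omar 3, Diego 8, Rahul 4, Elena 9. Eliminate Marcus.
Round 2: Omar 3, Diego 8, Rahul 4, Elena 10. Eliminate Omar.
Round 3: Diego 11, Rahul 4, Elena 10. Eliminate Rahul.
Round 4: Diego 15, Elena 10. Diego has a majority.

Diego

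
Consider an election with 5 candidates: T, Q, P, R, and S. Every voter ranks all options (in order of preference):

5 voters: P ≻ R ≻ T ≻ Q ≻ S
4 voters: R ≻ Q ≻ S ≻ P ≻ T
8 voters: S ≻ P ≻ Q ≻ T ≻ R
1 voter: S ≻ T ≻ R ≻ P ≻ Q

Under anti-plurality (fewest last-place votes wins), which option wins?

P

Last-place votes: T 4, Q 1, P 0, R 8, S 5.
P is ranked last by the fewest voters, so P wins.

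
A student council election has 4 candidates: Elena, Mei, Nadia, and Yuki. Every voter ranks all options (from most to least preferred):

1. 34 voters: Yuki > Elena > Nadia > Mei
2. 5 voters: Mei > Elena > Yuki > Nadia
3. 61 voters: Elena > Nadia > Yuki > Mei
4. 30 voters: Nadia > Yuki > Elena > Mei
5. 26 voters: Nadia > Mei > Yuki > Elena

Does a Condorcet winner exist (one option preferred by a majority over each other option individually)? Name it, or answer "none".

none

Checking pairwise contests:
Yuki beats Elena 90–66.
Elena beats Mei 125–31.
Elena beats Nadia 100–56.
Nadia beats Yuki 117–39.
Every option loses at least one head-to-head, so there is no Condorcet winner.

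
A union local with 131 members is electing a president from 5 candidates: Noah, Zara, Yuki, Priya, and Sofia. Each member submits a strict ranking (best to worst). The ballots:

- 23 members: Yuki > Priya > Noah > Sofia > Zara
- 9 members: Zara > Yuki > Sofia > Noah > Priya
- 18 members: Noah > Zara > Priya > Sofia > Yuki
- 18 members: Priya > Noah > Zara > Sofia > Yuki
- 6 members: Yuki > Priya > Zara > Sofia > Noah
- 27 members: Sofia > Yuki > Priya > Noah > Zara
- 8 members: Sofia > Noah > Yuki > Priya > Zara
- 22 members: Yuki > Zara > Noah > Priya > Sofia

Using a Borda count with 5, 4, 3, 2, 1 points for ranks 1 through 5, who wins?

Yuki

Noah: 23·3 + 9·2 + 18·5 + 18·4 + 6·1 + 27·2 + 8·4 + 22·3 = 407
Zara: 23·1 + 9·5 + 18·4 + 18·3 + 6·3 + 27·1 + 8·1 + 22·4 = 335
Yuki: 23·5 + 9·4 + 18·1 + 18·1 + 6·5 + 27·4 + 8·3 + 22·5 = 459
Priya: 23·4 + 9·1 + 18·3 + 18·5 + 6·4 + 27·3 + 8·2 + 22·2 = 410
Sofia: 23·2 + 9·3 + 18·2 + 18·2 + 6·2 + 27·5 + 8·5 + 22·1 = 354
Yuki has the highest Borda score (459).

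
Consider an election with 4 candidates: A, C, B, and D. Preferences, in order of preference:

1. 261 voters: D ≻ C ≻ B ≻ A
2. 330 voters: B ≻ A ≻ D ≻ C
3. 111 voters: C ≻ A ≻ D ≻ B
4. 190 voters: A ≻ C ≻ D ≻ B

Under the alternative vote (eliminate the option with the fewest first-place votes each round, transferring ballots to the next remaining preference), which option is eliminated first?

Round 1: A 190, C 111, B 330, D 261. Eliminate C.

C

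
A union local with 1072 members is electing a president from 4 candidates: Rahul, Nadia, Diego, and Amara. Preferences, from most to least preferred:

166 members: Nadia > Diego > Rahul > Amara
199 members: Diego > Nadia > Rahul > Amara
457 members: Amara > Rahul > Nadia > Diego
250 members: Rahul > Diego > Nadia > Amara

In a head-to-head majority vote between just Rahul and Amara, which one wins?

Voters preferring Rahul to Amara: 615; preferring Amara to Rahul: 457.
Rahul wins the head-to-head.

Rahul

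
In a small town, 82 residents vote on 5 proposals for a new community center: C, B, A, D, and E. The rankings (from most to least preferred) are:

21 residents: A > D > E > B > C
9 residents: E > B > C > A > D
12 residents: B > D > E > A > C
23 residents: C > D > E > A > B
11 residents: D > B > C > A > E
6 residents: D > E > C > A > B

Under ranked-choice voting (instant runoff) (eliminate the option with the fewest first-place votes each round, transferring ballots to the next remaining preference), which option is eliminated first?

Round 1: C 23, B 12, A 21, D 17, E 9. Eliminate E.

E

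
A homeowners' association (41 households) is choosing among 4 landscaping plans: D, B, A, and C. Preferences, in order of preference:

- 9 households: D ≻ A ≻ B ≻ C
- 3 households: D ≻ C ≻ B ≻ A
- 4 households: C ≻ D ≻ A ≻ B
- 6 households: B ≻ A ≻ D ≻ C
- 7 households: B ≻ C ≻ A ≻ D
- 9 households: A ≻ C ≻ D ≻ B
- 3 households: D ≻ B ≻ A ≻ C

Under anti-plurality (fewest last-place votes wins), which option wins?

Last-place votes: D 7, B 13, A 3, C 18.
A is ranked last by the fewest voters, so A wins.

A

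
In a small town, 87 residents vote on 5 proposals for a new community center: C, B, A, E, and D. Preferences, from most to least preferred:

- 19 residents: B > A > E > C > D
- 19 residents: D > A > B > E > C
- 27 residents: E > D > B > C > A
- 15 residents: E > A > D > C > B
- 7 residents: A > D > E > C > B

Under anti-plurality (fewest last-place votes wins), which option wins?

E

Last-place votes: C 19, B 22, A 27, E 0, D 19.
E is ranked last by the fewest voters, so E wins.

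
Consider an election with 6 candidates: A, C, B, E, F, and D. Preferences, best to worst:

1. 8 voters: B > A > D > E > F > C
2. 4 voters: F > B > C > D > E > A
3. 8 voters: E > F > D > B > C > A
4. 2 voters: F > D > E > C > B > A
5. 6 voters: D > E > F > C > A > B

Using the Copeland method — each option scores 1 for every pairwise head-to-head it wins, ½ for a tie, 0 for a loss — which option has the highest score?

A: loses to C, B, E, F, and D → score 0.
C: beats A; loses to B, E, F, and D → score 1.
B: beats A and C; loses to E, F, and D → score 2.
E: beats A, C, B, and F; loses to D → score 4.
F: beats A, C, and B; ties D; loses to E → score 3.5.
D: beats A, C, B, and E; ties F → score 4.5.
D has the best pairwise record.

D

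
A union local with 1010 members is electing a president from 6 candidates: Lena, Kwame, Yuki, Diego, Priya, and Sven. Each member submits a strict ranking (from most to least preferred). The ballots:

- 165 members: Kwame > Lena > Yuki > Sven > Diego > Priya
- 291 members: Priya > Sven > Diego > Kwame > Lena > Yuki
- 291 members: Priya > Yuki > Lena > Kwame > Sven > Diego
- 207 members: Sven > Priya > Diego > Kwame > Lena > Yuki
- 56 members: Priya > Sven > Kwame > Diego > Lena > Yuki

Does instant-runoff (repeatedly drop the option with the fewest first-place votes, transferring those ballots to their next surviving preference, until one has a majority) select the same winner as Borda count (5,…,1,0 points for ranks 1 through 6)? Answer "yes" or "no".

Instant-runoff — R1 Lena 0, Kwame 165, Yuki 0, Diego 0, Priya 638, Sven 207 (Priya winner). Winner: Priya.
Borda — scores: Lena 2087, Kwame 2571, Yuki 1659, Diego 1771, Priya 4018, Sven 3044. Winner: Priya.
The two methods agree.

yes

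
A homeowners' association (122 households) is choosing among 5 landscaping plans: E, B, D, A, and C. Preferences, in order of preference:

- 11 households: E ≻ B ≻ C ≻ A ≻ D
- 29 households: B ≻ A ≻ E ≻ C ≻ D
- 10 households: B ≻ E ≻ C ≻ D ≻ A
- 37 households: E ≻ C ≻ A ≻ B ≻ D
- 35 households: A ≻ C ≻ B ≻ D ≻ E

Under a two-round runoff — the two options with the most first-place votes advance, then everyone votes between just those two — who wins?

Round 1 first-place votes: E 48, B 39, D 0, A 35, C 0.
E and B advance.
Runoff: E is preferred to B by 48 voters; B by 74.
B wins the runoff.

B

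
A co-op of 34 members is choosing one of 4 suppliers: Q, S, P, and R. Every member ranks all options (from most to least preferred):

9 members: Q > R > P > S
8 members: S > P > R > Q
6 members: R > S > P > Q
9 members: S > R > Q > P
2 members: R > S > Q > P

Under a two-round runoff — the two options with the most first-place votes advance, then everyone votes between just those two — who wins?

Round 1 first-place votes: Q 9, S 17, P 0, R 8.
S and Q advance.
Runoff: S is preferred to Q by 25 voters; Q by 9.
S wins the runoff.

S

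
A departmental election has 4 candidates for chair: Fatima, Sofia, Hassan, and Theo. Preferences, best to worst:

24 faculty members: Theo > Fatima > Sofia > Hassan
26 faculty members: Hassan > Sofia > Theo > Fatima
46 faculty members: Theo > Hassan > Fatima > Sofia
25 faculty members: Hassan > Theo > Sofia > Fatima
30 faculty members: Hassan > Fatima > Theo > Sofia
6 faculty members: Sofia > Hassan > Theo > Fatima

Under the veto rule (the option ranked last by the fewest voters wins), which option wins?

Theo

Last-place votes: Fatima 57, Sofia 76, Hassan 24, Theo 0.
Theo is ranked last by the fewest voters, so Theo wins.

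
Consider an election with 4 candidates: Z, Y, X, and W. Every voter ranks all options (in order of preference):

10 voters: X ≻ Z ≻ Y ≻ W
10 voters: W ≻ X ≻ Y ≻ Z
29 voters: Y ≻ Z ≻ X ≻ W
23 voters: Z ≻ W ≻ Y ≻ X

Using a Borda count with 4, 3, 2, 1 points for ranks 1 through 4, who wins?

Z: 10·3 + 10·1 + 29·3 + 23·4 = 219
Y: 10·2 + 10·2 + 29·4 + 23·2 = 202
X: 10·4 + 10·3 + 29·2 + 23·1 = 151
W: 10·1 + 10·4 + 29·1 + 23·3 = 148
Z has the highest Borda score (219).

Z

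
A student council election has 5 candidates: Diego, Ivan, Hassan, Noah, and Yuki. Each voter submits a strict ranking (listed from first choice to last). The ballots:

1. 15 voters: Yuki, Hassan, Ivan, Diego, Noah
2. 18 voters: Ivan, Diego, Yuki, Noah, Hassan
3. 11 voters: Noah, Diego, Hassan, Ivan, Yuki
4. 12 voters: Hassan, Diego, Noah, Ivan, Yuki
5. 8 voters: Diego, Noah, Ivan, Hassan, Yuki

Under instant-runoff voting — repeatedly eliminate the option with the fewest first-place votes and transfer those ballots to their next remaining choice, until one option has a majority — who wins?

Round 1: Diego 8, Ivan 18, Hassan 12, Noah 11, Yuki 15. Eliminate Diego.
Round 2: Ivan 18, Hassan 12, Noah 19, Yuki 15. Eliminate Hassan.
Round 3: Ivan 18, Noah 31, Yuki 15. Eliminate Yuki.
Round 4: Ivan 33, Noah 31. Ivan has a majority.

Ivan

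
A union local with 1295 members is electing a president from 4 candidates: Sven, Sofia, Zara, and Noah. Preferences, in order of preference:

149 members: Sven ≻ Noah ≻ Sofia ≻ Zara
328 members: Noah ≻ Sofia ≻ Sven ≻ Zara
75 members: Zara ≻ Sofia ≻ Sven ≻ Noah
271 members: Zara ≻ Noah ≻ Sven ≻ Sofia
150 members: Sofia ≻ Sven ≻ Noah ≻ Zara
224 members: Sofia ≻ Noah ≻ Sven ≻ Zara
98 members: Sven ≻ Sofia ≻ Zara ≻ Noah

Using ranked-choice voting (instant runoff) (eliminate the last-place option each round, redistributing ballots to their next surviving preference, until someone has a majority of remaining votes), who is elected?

Noah

Round 1: Sven 247, Sofia 374, Zara 346, Noah 328. Eliminate Sven.
Round 2: Sofia 472, Zara 346, Noah 477. Eliminate Zara.
Round 3: Sofia 547, Noah 748. Noah has a majority.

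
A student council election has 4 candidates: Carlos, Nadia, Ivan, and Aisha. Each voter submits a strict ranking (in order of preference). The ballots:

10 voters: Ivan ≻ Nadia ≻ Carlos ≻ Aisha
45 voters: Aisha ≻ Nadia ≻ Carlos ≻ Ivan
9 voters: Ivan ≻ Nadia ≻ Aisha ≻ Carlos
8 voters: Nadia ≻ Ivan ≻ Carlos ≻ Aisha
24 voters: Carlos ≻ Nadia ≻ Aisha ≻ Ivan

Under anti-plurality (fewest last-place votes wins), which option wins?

Last-place votes: Carlos 9, Nadia 0, Ivan 69, Aisha 18.
Nadia is ranked last by the fewest voters, so Nadia wins.

Nadia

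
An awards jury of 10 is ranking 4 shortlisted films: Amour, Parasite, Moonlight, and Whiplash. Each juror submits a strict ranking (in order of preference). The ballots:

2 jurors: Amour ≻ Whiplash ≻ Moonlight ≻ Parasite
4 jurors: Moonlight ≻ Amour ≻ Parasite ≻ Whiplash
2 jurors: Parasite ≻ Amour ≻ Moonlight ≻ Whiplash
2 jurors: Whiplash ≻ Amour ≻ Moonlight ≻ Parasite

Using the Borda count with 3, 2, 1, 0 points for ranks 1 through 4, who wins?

Amour: 2·3 + 4·2 + 2·2 + 2·2 = 22
Parasite: 2·0 + 4·1 + 2·3 + 2·0 = 10
Moonlight: 2·1 + 4·3 + 2·1 + 2·1 = 18
Whiplash: 2·2 + 4·0 + 2·0 + 2·3 = 10
Amour has the highest Borda score (22).

Amour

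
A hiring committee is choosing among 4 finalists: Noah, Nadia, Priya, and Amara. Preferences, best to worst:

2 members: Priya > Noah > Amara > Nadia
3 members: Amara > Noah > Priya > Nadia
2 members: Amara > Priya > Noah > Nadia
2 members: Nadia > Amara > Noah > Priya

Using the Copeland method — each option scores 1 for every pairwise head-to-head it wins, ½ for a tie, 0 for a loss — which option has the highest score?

Amara

Noah: beats Nadia and Priya; loses to Amara → score 2.
Nadia: loses to Noah, Priya, and Amara → score 0.
Priya: beats Nadia; loses to Noah and Amara → score 1.
Amara: beats Noah, Nadia, and Priya → score 3.
Amara has the best pairwise record.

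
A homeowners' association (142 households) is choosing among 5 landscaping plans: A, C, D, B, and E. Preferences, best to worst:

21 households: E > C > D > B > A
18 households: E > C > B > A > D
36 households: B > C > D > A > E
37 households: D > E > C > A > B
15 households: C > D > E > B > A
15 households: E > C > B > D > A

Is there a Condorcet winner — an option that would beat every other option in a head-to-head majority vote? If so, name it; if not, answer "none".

Checking pairwise contests:
C beats A 142–0.
E beats C 91–51.
C beats D 105–37.
C beats B 106–36.
D beats E 88–54.
Every option loses at least one head-to-head, so there is no Condorcet winner.

none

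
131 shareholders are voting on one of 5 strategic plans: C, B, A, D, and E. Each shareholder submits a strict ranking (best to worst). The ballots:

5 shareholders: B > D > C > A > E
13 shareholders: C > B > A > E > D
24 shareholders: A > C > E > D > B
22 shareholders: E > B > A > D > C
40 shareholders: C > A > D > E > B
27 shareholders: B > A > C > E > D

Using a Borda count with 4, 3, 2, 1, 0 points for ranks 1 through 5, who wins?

A

C: 5·2 + 13·4 + 24·3 + 22·0 + 40·4 + 27·2 = 348
B: 5·4 + 13·3 + 24·0 + 22·3 + 40·0 + 27·4 = 233
A: 5·1 + 13·2 + 24·4 + 22·2 + 40·3 + 27·3 = 372
D: 5·3 + 13·0 + 24·1 + 22·1 + 40·2 + 27·0 = 141
E: 5·0 + 13·1 + 24·2 + 22·4 + 40·1 + 27·1 = 216
A has the highest Borda score (372).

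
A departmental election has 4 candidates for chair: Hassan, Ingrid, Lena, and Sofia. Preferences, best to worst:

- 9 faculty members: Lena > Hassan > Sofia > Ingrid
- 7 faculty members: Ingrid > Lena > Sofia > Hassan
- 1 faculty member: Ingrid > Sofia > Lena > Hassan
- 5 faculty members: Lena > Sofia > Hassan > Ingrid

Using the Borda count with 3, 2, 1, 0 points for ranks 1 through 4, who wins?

Hassan: 9·2 + 7·0 + 1·0 + 5·1 = 23
Ingrid: 9·0 + 7·3 + 1·3 + 5·0 = 24
Lena: 9·3 + 7·2 + 1·1 + 5·3 = 57
Sofia: 9·1 + 7·1 + 1·2 + 5·2 = 28
Lena has the highest Borda score (57).

Lena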